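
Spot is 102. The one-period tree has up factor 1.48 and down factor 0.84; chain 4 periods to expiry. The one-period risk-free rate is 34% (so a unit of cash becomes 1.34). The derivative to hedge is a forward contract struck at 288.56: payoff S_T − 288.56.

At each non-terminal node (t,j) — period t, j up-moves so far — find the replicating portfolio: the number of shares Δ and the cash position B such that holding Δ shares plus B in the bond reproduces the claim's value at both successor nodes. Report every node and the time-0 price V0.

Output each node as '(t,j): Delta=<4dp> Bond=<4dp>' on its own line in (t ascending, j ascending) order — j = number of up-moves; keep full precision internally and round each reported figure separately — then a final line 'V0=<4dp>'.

(0,0): Delta=1.0000 Bond=-89.4987
(1,0): Delta=1.0000 Bond=-119.9283
(1,1): Delta=1.0000 Bond=-119.9283
(2,0): Delta=1.0000 Bond=-160.7039
(2,1): Delta=1.0000 Bond=-160.7039
(2,2): Delta=1.0000 Bond=-160.7039
(3,0): Delta=1.0000 Bond=-215.3433
(3,1): Delta=1.0000 Bond=-215.3433
(3,2): Delta=1.0000 Bond=-215.3433
(3,3): Delta=1.0000 Bond=-215.3433
V0=12.5013

Risk-neutral probability p* = (R−d)/(u−d) = (1.34−0.84)/(1.48−0.84) = 0.7813.
At expiry t=4: V(4,0)=-237.7771, V(4,1)=-199.0854, V(4,2)=-130.9143, V(4,3)=-10.8033, V(4,4)=200.8209
(3,0): S=60.4558. Δ = (V_up−V_dn)/(S_up−S_dn) = (-199.0854−-237.7771)/(89.4746−50.7829) = 1.0000. V = [p*·-199.0854 + (1−p*)·-237.7771]/1.34 = -154.8875. B = V − Δ·S = -215.3433.
(3,1): S=106.5174. Δ = (V_up−V_dn)/(S_up−S_dn) = (-130.9143−-199.0854)/(157.6457−89.4746) = 1.0000. V = [p*·-130.9143 + (1−p*)·-199.0854]/1.34 = -108.8259. B = V − Δ·S = -215.3433.
(3,2): S=187.6735. Δ = (V_up−V_dn)/(S_up−S_dn) = (-10.8033−-130.9143)/(277.7567−157.6457) = 1.0000. V = [p*·-10.8033 + (1−p*)·-130.9143]/1.34 = -27.6698. B = V − Δ·S = -215.3433.
(3,3): S=330.6628. Δ = (V_up−V_dn)/(S_up−S_dn) = (200.8209−-10.8033)/(489.3809−277.7567) = 1.0000. V = [p*·200.8209 + (1−p*)·-10.8033]/1.34 = 115.3195. B = V − Δ·S = -215.3433.
(2,0): S=71.9712. Δ = (V_up−V_dn)/(S_up−S_dn) = (-108.8259−-154.8875)/(106.5174−60.4558) = 1.0000. V = [p*·-108.8259 + (1−p*)·-154.8875]/1.34 = -88.7327. B = V − Δ·S = -160.7039.
(2,1): S=126.8064. Δ = (V_up−V_dn)/(S_up−S_dn) = (-27.6698−-108.8259)/(187.6735−106.5174) = 1.0000. V = [p*·-27.6698 + (1−p*)·-108.8259]/1.34 = -33.8975. B = V − Δ·S = -160.7039.
(2,2): S=223.4208. Δ = (V_up−V_dn)/(S_up−S_dn) = (115.3195−-27.6698)/(330.6628−187.6735) = 1.0000. V = [p*·115.3195 + (1−p*)·-27.6698]/1.34 = 62.7169. B = V − Δ·S = -160.7039.
(1,0): S=85.6800. Δ = (V_up−V_dn)/(S_up−S_dn) = (-33.8975−-88.7327)/(126.8064−71.9712) = 1.0000. V = [p*·-33.8975 + (1−p*)·-88.7327]/1.34 = -34.2483. B = V − Δ·S = -119.9283.
(1,1): S=150.9600. Δ = (V_up−V_dn)/(S_up−S_dn) = (62.7169−-33.8975)/(223.4208−126.8064) = 1.0000. V = [p*·62.7169 + (1−p*)·-33.8975]/1.34 = 31.0317. B = V − Δ·S = -119.9283.
(0,0): S=102.0000. Δ = (V_up−V_dn)/(S_up−S_dn) = (31.0317−-34.2483)/(150.9600−85.6800) = 1.0000. V = [p*·31.0317 + (1−p*)·-34.2483]/1.34 = 12.5013. B = V − Δ·S = -89.4987.
The time-0 hedge costs 12.5013, which is the no-arbitrage price.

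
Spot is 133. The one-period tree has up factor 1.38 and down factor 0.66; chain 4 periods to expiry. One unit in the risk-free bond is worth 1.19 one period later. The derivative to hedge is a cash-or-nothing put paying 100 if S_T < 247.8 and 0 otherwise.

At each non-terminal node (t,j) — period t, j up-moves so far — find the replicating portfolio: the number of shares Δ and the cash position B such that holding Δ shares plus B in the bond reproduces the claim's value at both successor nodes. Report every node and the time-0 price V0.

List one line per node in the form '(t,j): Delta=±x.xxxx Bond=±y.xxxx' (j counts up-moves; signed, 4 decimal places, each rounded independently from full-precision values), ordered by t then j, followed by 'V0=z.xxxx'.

The replicating-portfolio and risk-neutral prices coincide; use p* = (1.19−0.66)/(1.38−0.66) = 0.7361 for the latter.
Payoff layer (t=4): V(4,0)=100.0000, V(4,1)=100.0000, V(4,2)=100.0000, V(4,3)=100.0000, V(4,4)=0.0000
Node (3,0) S=38.2370: V=(p*·100.0000+(1−p*)·100.0000)/1.19=84.0336; Δ=(100.0000−100.0000)/(52.7670−25.2364)=0.0000; B=V−Δ·S=84.0336
Node (3,1) S=79.9500: V=(p*·100.0000+(1−p*)·100.0000)/1.19=84.0336; Δ=(100.0000−100.0000)/(110.3310−52.7670)=0.0000; B=V−Δ·S=84.0336
Node (3,2) S=167.1682: V=(p*·100.0000+(1−p*)·100.0000)/1.19=84.0336; Δ=(100.0000−100.0000)/(230.6922−110.3310)=0.0000; B=V−Δ·S=84.0336
Node (3,3) S=349.5336: V=(p*·0.0000+(1−p*)·100.0000)/1.19=22.1755; Δ=(0.0000−100.0000)/(482.3563−230.6922)=-0.3974; B=V−Δ·S=161.0644
Node (2,0) S=57.9348: V=(p*·84.0336+(1−p*)·84.0336)/1.19=70.6165; Δ=(84.0336−84.0336)/(79.9500−38.2370)=0.0000; B=V−Δ·S=70.6165
Node (2,1) S=121.1364: V=(p*·84.0336+(1−p*)·84.0336)/1.19=70.6165; Δ=(84.0336−84.0336)/(167.1682−79.9500)=0.0000; B=V−Δ·S=70.6165
Node (2,2) S=253.2852: V=(p*·22.1755+(1−p*)·84.0336)/1.19=32.3523; Δ=(22.1755−84.0336)/(349.5336−167.1682)=-0.3392; B=V−Δ·S=118.2663
Node (1,0) S=87.7800: V=(p*·70.6165+(1−p*)·70.6165)/1.19=59.3416; Δ=(70.6165−70.6165)/(121.1364−57.9348)=0.0000; B=V−Δ·S=59.3416
Node (1,1) S=183.5400: V=(p*·32.3523+(1−p*)·70.6165)/1.19=35.6721; Δ=(32.3523−70.6165)/(253.2852−121.1364)=-0.2896; B=V−Δ·S=88.8168
Node (0,0) S=133.0000: V=(p*·35.6721+(1−p*)·59.3416)/1.19=35.2254; Δ=(35.6721−59.3416)/(183.5400−87.7800)=-0.2472; B=V−Δ·S=68.0997
Root portfolio cost Δ·133+B reproduces V0=35.2254.

(0,0): Delta=-0.2472 Bond=68.0997
(1,0): Delta=0.0000 Bond=59.3416
(1,1): Delta=-0.2896 Bond=88.8168
(2,0): Delta=0.0000 Bond=70.6165
(2,1): Delta=0.0000 Bond=70.6165
(2,2): Delta=-0.3392 Bond=118.2663
(3,0): Delta=0.0000 Bond=84.0336
(3,1): Delta=0.0000 Bond=84.0336
(3,2): Delta=0.0000 Bond=84.0336
(3,3): Delta=-0.3974 Bond=161.0644
V0=35.2254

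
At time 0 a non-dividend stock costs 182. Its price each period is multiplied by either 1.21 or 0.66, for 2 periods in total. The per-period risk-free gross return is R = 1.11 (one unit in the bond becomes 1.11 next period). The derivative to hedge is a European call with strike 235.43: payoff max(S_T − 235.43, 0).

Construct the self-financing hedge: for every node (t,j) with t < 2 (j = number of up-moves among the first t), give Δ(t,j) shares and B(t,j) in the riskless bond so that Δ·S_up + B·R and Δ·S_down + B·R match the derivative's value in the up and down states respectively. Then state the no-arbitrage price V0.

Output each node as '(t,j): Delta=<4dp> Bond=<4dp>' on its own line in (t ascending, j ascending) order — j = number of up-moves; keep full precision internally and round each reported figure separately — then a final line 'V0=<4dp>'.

Since d<R<u, set p* = (R−d)/(u−d) = 0.8182; price each node as the discounted p*-expectation of its children.
At expiry t=2: V(2,0)=0.0000, V(2,1)=0.0000, V(2,2)=31.0362
(1,0): S=120.1200. Δ = (V_up−V_dn)/(S_up−S_dn) = (0.0000−0.0000)/(145.3452−79.2792) = 0.0000. V = [p*·0.0000 + (1−p*)·0.0000]/1.11 = 0.0000. B = V − Δ·S = 0.0000.
(1,1): S=220.2200. Δ = (V_up−V_dn)/(S_up−S_dn) = (31.0362−0.0000)/(266.4662−145.3452) = 0.2562. V = [p*·31.0362 + (1−p*)·0.0000]/1.11 = 22.8768. B = V − Δ·S = -33.5526.
(0,0): S=182.0000. Δ = (V_up−V_dn)/(S_up−S_dn) = (22.8768−0.0000)/(220.2200−120.1200) = 0.2285. V = [p*·22.8768 + (1−p*)·0.0000]/1.11 = 16.8625. B = V − Δ·S = -24.7317.
The time-0 hedge costs 16.8625, which is the no-arbitrage price.

(0,0): Delta=0.2285 Bond=-24.7317
(1,0): Delta=0.0000 Bond=0.0000
(1,1): Delta=0.2562 Bond=-33.5526
V0=16.8625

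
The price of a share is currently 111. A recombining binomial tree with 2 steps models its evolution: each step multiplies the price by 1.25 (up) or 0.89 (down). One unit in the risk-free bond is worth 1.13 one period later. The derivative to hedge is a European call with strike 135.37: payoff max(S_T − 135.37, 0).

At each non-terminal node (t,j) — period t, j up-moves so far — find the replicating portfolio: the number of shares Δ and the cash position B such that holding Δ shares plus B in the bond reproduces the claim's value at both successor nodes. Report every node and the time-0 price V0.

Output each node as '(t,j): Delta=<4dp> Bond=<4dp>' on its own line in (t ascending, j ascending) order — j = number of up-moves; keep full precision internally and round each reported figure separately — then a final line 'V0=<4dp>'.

(0,0): Delta=0.5620 Bond=-49.1353
(1,0): Delta=0.0000 Bond=0.0000
(1,1): Delta=0.7621 Bond=-83.2844
V0=13.2500

Since d<R<u, set p* = (R−d)/(u−d) = 0.6667; price each node as the discounted p*-expectation of its children.
Terminal payoffs: V(2,0)=0.0000, V(2,1)=0.0000, V(2,2)=38.0675
  t=1,j=0: stock 98.7900 → up 123.4875 (V=0.0000), down 87.9231 (V=0.0000). Price 0.0000; hedge Δ=0.0000, bond B=0.0000.
  t=1,j=1: stock 138.7500 → up 173.4375 (V=38.0675), down 123.4875 (V=0.0000). Price 22.4587; hedge Δ=0.7621, bond B=-83.2844.
  t=0,j=0: stock 111.0000 → up 138.7500 (V=22.4587), down 98.7900 (V=0.0000). Price 13.2500; hedge Δ=0.5620, bond B=-49.1353.
Self-financing check: at every node Δ·S+B equals the discounted successor values.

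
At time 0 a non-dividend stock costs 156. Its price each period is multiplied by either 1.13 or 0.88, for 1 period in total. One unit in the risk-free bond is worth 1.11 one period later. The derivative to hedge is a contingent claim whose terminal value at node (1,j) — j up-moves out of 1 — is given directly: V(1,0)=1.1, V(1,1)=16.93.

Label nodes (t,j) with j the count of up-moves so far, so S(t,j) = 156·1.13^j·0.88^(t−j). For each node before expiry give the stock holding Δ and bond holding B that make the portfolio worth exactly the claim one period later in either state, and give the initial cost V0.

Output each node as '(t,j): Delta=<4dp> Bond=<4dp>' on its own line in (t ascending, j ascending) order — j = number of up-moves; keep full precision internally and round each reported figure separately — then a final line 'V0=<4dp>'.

No-arbitrage ⇒ martingale measure with p* = (R−d)/(u−d) = 0.9200.
At expiry t=1: V(1,0)=1.1000, V(1,1)=16.9300
  t=0,j=0: stock 156.0000 → up 176.2800 (V=16.9300), down 137.2800 (V=1.1000). Price 14.1114; hedge Δ=0.4059, bond B=-49.2086.
Check: Δ(0,0)·S0 + B(0,0) = 14.1114 = V0.

(0,0): Delta=0.4059 Bond=-49.2086
V0=14.1114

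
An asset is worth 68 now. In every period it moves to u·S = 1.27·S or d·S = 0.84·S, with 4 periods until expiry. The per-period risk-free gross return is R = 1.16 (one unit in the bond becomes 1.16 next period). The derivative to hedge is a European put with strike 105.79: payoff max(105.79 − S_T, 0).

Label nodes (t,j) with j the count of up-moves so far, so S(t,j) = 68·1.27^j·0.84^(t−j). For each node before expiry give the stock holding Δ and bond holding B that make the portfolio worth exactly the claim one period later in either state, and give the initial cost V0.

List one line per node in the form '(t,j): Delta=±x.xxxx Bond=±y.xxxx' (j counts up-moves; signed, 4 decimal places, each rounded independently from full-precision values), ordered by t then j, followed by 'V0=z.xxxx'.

Since d<R<u, set p* = (R−d)/(u−d) = 0.7442; price each node as the discounted p*-expectation of its children.
Payoff layer (t=4): V(4,0)=71.9347, V(4,1)=54.6041, V(4,2)=28.4018, V(4,3)=0.0000, V(4,4)=0.0000
  t=3,j=0: stock 40.3039 → up 51.1859 (V=54.6041), down 33.8553 (V=71.9347). Price 50.8944; hedge Δ=-1.0000, bond B=91.1983.
  t=3,j=1: stock 60.9356 → up 77.3882 (V=28.4018), down 51.1859 (V=54.6041). Price 30.2627; hedge Δ=-1.0000, bond B=91.1983.
  t=3,j=2: stock 92.1288 → up 117.0036 (V=0.0000), down 77.3882 (V=28.4018). Price 6.2634; hedge Δ=-0.7169, bond B=72.3140.
  t=3,j=3: stock 139.2900 → up 176.8984 (V=0.0000), down 117.0036 (V=0.0000). Price 0.0000; hedge Δ=0.0000, bond B=0.0000.
  t=2,j=0: stock 47.9808 → up 60.9356 (V=30.2627), down 40.3039 (V=50.8944). Price 30.6384; hedge Δ=-1.0000, bond B=78.6192.
  t=2,j=1: stock 72.5424 → up 92.1288 (V=6.2634), down 60.9356 (V=30.2627). Price 10.6920; hedge Δ=-0.7694, bond B=66.5042.
  t=2,j=2: stock 109.6772 → up 139.2900 (V=0.0000), down 92.1288 (V=6.2634). Price 1.3813; hedge Δ=-0.1328, bond B=15.9474.
  t=1,j=0: stock 57.1200 → up 72.5424 (V=10.6920), down 47.9808 (V=30.6384). Price 13.6160; hedge Δ=-0.8121, bond B=60.0029.
  t=1,j=1: stock 86.3600 → up 109.6772 (V=1.3813), down 72.5424 (V=10.6920). Price 3.2440; hedge Δ=-0.2507, bond B=24.8970.
  t=0,j=0: stock 68.0000 → up 86.3600 (V=3.2440), down 57.1200 (V=13.6160). Price 5.0839; hedge Δ=-0.3547, bond B=29.2048.
The time-0 hedge costs 5.0839, which is the no-arbitrage price.

(0,0): Delta=-0.3547 Bond=29.2048
(1,0): Delta=-0.8121 Bond=60.0029
(1,1): Delta=-0.2507 Bond=24.8970
(2,0): Delta=-1.0000 Bond=78.6192
(2,1): Delta=-0.7694 Bond=66.5042
(2,2): Delta=-0.1328 Bond=15.9474
(3,0): Delta=-1.0000 Bond=91.1983
(3,1): Delta=-1.0000 Bond=91.1983
(3,2): Delta=-0.7169 Bond=72.3140
(3,3): Delta=0.0000 Bond=0.0000
V0=5.0839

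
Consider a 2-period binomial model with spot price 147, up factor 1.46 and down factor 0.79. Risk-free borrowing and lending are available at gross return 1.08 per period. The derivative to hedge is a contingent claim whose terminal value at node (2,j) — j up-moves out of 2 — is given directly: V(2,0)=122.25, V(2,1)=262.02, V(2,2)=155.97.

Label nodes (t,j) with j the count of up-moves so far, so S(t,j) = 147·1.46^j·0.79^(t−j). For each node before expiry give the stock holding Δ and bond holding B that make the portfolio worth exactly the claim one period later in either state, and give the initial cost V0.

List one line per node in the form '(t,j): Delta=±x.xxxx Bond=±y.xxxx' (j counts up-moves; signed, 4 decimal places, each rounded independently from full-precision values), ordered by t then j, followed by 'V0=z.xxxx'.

(0,0): Delta=0.3137 Bond=122.9427
(1,0): Delta=1.7964 Bond=-39.4013
(1,1): Delta=-0.7375 Bond=358.3926
V0=169.0598

Under the risk-neutral measure, an up-move has probability p* = (R−d)/(u−d) = 0.4328 and values discount at R = 1.08.
Terminal payoffs: V(2,0)=122.2500, V(2,1)=262.0200, V(2,2)=155.9700
  t=1,j=0: stock 116.1300 → up 169.5498 (V=262.0200), down 91.7427 (V=122.2500). Price 169.2106; hedge Δ=1.7964, bond B=-39.4013.
  t=1,j=1: stock 214.6200 → up 313.3452 (V=155.9700), down 169.5498 (V=262.0200). Price 200.1090; hedge Δ=-0.7375, bond B=358.3926.
  t=0,j=0: stock 147.0000 → up 214.6200 (V=200.1090), down 116.1300 (V=169.2106). Price 169.0598; hedge Δ=0.3137, bond B=122.9427.
Self-financing check: at every node Δ·S+B equals the discounted successor values.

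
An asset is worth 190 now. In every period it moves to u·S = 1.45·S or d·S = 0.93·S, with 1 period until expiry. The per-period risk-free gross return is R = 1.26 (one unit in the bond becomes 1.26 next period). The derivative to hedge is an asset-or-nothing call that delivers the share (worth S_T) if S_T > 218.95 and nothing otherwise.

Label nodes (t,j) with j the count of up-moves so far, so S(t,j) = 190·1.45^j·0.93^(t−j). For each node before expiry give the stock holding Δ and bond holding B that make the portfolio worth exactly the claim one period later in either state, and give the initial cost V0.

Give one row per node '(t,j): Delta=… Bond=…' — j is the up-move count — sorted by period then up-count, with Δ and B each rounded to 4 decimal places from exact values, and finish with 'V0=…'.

(0,0): Delta=2.7885 Bond=-391.0485
V0=138.7592

No-arbitrage ⇒ martingale measure with p* = (R−d)/(u−d) = 0.6346.
Payoff layer (t=1): V(1,0)=0.0000, V(1,1)=275.5000
  t=0,j=0: stock 190.0000 → up 275.5000 (V=275.5000), down 176.7000 (V=0.0000). Price 138.7592; hedge Δ=2.7885, bond B=-391.0485.
Self-financing check: at every node Δ·S+B equals the discounted successor values.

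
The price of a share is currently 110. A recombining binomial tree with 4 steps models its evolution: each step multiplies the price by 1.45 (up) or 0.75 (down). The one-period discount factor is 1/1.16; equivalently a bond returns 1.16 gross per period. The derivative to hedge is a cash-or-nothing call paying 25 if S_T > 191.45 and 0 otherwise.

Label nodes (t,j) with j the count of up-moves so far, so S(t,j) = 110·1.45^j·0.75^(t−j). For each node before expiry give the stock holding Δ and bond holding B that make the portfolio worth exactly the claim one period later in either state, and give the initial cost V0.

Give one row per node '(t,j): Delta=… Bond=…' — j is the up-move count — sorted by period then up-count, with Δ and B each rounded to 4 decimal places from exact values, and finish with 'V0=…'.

No-arbitrage ⇒ martingale measure with p* = (R−d)/(u−d) = 0.5857.
At expiry t=4: V(4,0)=0.0000, V(4,1)=0.0000, V(4,2)=0.0000, V(4,3)=25.0000, V(4,4)=25.0000
(3,0): S=46.4062. Δ = (V_up−V_dn)/(S_up−S_dn) = (0.0000−0.0000)/(67.2891−34.8047) = 0.0000. V = [p*·0.0000 + (1−p*)·0.0000]/1.16 = 0.0000. B = V − Δ·S = 0.0000.
(3,1): S=89.7188. Δ = (V_up−V_dn)/(S_up−S_dn) = (0.0000−0.0000)/(130.0922−67.2891) = 0.0000. V = [p*·0.0000 + (1−p*)·0.0000]/1.16 = 0.0000. B = V − Δ·S = 0.0000.
(3,2): S=173.4563. Δ = (V_up−V_dn)/(S_up−S_dn) = (25.0000−0.0000)/(251.5116−130.0922) = 0.2059. V = [p*·25.0000 + (1−p*)·0.0000]/1.16 = 12.6232. B = V − Δ·S = -23.0911.
(3,3): S=335.3487. Δ = (V_up−V_dn)/(S_up−S_dn) = (25.0000−25.0000)/(486.2557−251.5116) = 0.0000. V = [p*·25.0000 + (1−p*)·25.0000]/1.16 = 21.5517. B = V − Δ·S = 21.5517.
(2,0): S=61.8750. Δ = (V_up−V_dn)/(S_up−S_dn) = (0.0000−0.0000)/(89.7188−46.4062) = 0.0000. V = [p*·0.0000 + (1−p*)·0.0000]/1.16 = 0.0000. B = V − Δ·S = 0.0000.
(2,1): S=119.6250. Δ = (V_up−V_dn)/(S_up−S_dn) = (12.6232−0.0000)/(173.4562−89.7188) = 0.1507. V = [p*·12.6232 + (1−p*)·0.0000]/1.16 = 6.3738. B = V − Δ·S = -11.6593.
(2,2): S=231.2750. Δ = (V_up−V_dn)/(S_up−S_dn) = (21.5517−12.6232)/(335.3487−173.4563) = 0.0552. V = [p*·21.5517 + (1−p*)·12.6232]/1.16 = 15.3903. B = V − Δ·S = 2.6352.
(1,0): S=82.5000. Δ = (V_up−V_dn)/(S_up−S_dn) = (6.3738−0.0000)/(119.6250−61.8750) = 0.1104. V = [p*·6.3738 + (1−p*)·0.0000]/1.16 = 3.2183. B = V − Δ·S = -5.8871.
(1,1): S=159.5000. Δ = (V_up−V_dn)/(S_up−S_dn) = (15.3903−6.3738)/(231.2750−119.6250) = 0.0808. V = [p*·15.3903 + (1−p*)·6.3738]/1.16 = 10.0473. B = V − Δ·S = -2.8335.
(0,0): S=110.0000. Δ = (V_up−V_dn)/(S_up−S_dn) = (10.0473−3.2183)/(159.5000−82.5000) = 0.0887. V = [p*·10.0473 + (1−p*)·3.2183]/1.16 = 6.2225. B = V − Δ·S = -3.5332.
The time-0 hedge costs 6.2225, which is the no-arbitrage price.

(0,0): Delta=0.0887 Bond=-3.5332
(1,0): Delta=0.1104 Bond=-5.8871
(1,1): Delta=0.0808 Bond=-2.8335
(2,0): Delta=0.0000 Bond=0.0000
(2,1): Delta=0.1507 Bond=-11.6593
(2,2): Delta=0.0552 Bond=2.6352
(3,0): Delta=0.0000 Bond=0.0000
(3,1): Delta=0.0000 Bond=0.0000
(3,2): Delta=0.2059 Bond=-23.0911
(3,3): Delta=0.0000 Bond=21.5517
V0=6.2225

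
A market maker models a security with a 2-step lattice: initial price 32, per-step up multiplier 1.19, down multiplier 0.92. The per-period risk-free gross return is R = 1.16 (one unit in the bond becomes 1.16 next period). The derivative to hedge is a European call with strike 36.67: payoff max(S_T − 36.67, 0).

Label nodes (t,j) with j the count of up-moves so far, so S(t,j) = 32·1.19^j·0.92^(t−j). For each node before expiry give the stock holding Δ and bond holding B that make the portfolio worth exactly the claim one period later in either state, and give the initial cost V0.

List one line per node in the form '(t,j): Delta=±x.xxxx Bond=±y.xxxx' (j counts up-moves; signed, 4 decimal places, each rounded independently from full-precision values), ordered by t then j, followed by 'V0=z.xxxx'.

Risk-neutral probability p* = (R−d)/(u−d) = (1.16−0.92)/(1.19−0.92) = 0.8889.
Terminal values V(2,·): V(2,0)=0.0000, V(2,1)=0.0000, V(2,2)=8.6452
  t=1,j=0: stock 29.4400 → up 35.0336 (V=0.0000), down 27.0848 (V=0.0000). Price 0.0000; hedge Δ=0.0000, bond B=0.0000.
  t=1,j=1: stock 38.0800 → up 45.3152 (V=8.6452), down 35.0336 (V=0.0000). Price 6.6247; hedge Δ=0.8408, bond B=-25.3946.
  t=0,j=0: stock 32.0000 → up 38.0800 (V=6.6247), down 29.4400 (V=0.0000). Price 5.0764; hedge Δ=0.7667, bond B=-19.4595.
Root portfolio cost Δ·32+B reproduces V0=5.0764.

(0,0): Delta=0.7667 Bond=-19.4595
(1,0): Delta=0.0000 Bond=0.0000
(1,1): Delta=0.8408 Bond=-25.3946
V0=5.0764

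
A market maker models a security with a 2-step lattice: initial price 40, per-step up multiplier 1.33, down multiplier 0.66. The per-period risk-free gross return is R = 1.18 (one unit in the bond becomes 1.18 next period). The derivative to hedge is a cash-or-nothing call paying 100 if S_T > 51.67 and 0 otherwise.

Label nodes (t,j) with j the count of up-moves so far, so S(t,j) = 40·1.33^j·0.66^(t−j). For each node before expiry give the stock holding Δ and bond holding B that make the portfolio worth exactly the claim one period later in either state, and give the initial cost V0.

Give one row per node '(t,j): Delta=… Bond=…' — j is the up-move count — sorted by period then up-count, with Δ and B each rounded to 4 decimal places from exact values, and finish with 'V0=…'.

(0,0): Delta=2.4542 Bond=-54.9078
(1,0): Delta=0.0000 Bond=0.0000
(1,1): Delta=2.8055 Bond=-83.4809
V0=43.2607

Under the risk-neutral measure, an up-move has probability p* = (R−d)/(u−d) = 0.7761 and values discount at R = 1.18.
At expiry t=2: V(2,0)=0.0000, V(2,1)=0.0000, V(2,2)=100.0000
Node (1,0) S=26.4000: V=(p*·0.0000+(1−p*)·0.0000)/1.18=0.0000; Δ=(0.0000−0.0000)/(35.1120−17.4240)=0.0000; B=V−Δ·S=0.0000
Node (1,1) S=53.2000: V=(p*·100.0000+(1−p*)·0.0000)/1.18=65.7728; Δ=(100.0000−0.0000)/(70.7560−35.1120)=2.8055; B=V−Δ·S=-83.4809
Node (0,0) S=40.0000: V=(p*·65.7728+(1−p*)·0.0000)/1.18=43.2607; Δ=(65.7728−0.0000)/(53.2000−26.4000)=2.4542; B=V−Δ·S=-54.9078
Root portfolio cost Δ·40+B reproduces V0=43.2607.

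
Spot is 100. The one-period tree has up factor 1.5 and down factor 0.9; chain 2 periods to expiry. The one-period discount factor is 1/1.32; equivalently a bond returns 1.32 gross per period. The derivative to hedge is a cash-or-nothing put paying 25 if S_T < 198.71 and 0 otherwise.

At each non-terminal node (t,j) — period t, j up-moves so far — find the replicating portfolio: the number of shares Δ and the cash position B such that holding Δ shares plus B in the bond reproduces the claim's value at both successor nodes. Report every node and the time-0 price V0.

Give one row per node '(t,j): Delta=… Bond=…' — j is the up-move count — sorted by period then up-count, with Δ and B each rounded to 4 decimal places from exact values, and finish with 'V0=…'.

Risk-neutral probability p* = (R−d)/(u−d) = (1.32−0.9)/(1.5−0.9) = 0.7000.
Payoff layer (t=2): V(2,0)=25.0000, V(2,1)=25.0000, V(2,2)=0.0000
(1,0): S=90.0000. Δ = (V_up−V_dn)/(S_up−S_dn) = (25.0000−25.0000)/(135.0000−81.0000) = 0.0000. V = [p*·25.0000 + (1−p*)·25.0000]/1.32 = 18.9394. B = V − Δ·S = 18.9394.
(1,1): S=150.0000. Δ = (V_up−V_dn)/(S_up−S_dn) = (0.0000−25.0000)/(225.0000−135.0000) = -0.2778. V = [p*·0.0000 + (1−p*)·25.0000]/1.32 = 5.6818. B = V − Δ·S = 47.3485.
(0,0): S=100.0000. Δ = (V_up−V_dn)/(S_up−S_dn) = (5.6818−18.9394)/(150.0000−90.0000) = -0.2210. V = [p*·5.6818 + (1−p*)·18.9394]/1.32 = 7.3175. B = V − Δ·S = 29.4135.
The time-0 hedge costs 7.3175, which is the no-arbitrage price.

(0,0): Delta=-0.2210 Bond=29.4135
(1,0): Delta=0.0000 Bond=18.9394
(1,1): Delta=-0.2778 Bond=47.3485
V0=7.3175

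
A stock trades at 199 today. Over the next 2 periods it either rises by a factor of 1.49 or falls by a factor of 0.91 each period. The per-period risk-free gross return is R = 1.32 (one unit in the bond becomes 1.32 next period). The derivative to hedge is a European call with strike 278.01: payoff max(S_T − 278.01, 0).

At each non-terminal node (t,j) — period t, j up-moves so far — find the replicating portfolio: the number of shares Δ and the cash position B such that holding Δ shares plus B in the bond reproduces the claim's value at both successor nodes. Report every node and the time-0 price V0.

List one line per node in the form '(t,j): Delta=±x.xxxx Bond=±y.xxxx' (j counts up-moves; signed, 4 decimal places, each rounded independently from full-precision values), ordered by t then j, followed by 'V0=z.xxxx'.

Since d<R<u, set p* = (R−d)/(u−d) = 0.7069; price each node as the discounted p*-expectation of its children.
Terminal payoffs: V(2,0)=0.0000, V(2,1)=0.0000, V(2,2)=163.7899
Node (1,0) S=181.0900: V=(p*·0.0000+(1−p*)·0.0000)/1.32=0.0000; Δ=(0.0000−0.0000)/(269.8241−164.7919)=0.0000; B=V−Δ·S=0.0000
Node (1,1) S=296.5100: V=(p*·163.7899+(1−p*)·0.0000)/1.32=87.7140; Δ=(163.7899−0.0000)/(441.7999−269.8241)=0.9524; B=V−Δ·S=-194.6824
Node (0,0) S=199.0000: V=(p*·87.7140+(1−p*)·0.0000)/1.32=46.9733; Δ=(87.7140−0.0000)/(296.5100−181.0900)=0.7600; B=V−Δ·S=-104.2578
Check: Δ(0,0)·S0 + B(0,0) = 46.9733 = V0.

(0,0): Delta=0.7600 Bond=-104.2578
(1,0): Delta=0.0000 Bond=0.0000
(1,1): Delta=0.9524 Bond=-194.6824
V0=46.9733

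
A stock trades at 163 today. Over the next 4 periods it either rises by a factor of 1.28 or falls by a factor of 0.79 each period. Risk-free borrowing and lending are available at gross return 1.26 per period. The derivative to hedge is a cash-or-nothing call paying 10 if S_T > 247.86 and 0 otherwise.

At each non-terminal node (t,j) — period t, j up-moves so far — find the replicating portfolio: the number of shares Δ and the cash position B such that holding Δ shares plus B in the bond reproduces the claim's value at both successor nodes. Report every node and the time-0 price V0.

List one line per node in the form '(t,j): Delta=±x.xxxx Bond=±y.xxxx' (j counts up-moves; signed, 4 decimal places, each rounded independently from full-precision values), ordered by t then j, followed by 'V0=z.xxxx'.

Risk-neutral probability p* = (R−d)/(u−d) = (1.26−0.79)/(1.28−0.79) = 0.9592.
At expiry t=4: V(4,0)=0.0000, V(4,1)=0.0000, V(4,2)=0.0000, V(4,3)=10.0000, V(4,4)=10.0000
  t=3,j=0: stock 80.3654 → up 102.8677 (V=0.0000), down 63.4886 (V=0.0000). Price 0.0000; hedge Δ=0.0000, bond B=0.0000.
  t=3,j=1: stock 130.2122 → up 166.6716 (V=0.0000), down 102.8677 (V=0.0000). Price 0.0000; hedge Δ=0.0000, bond B=0.0000.
  t=3,j=2: stock 210.9768 → up 270.0503 (V=10.0000), down 166.6716 (V=0.0000). Price 7.6126; hedge Δ=0.0967, bond B=-12.7956.
  t=3,j=3: stock 341.8358 → up 437.5498 (V=10.0000), down 270.0503 (V=10.0000). Price 7.9365; hedge Δ=0.0000, bond B=7.9365.
  t=2,j=0: stock 101.7283 → up 130.2122 (V=0.0000), down 80.3654 (V=0.0000). Price 0.0000; hedge Δ=0.0000, bond B=0.0000.
  t=2,j=1: stock 164.8256 → up 210.9768 (V=7.6126), down 130.2122 (V=0.0000). Price 5.7951; hedge Δ=0.0943, bond B=-9.7407.
  t=2,j=2: stock 267.0592 → up 341.8358 (V=7.9365), down 210.9768 (V=7.6126). Price 6.2883; hedge Δ=0.0025, bond B=5.6272.
  t=1,j=0: stock 128.7700 → up 164.8256 (V=5.7951), down 101.7283 (V=0.0000). Price 4.4116; hedge Δ=0.0918, bond B=-7.4152.
  t=1,j=1: stock 208.6400 → up 267.0592 (V=6.2883), down 164.8256 (V=5.7951). Price 4.9748; hedge Δ=0.0048, bond B=3.9682.
  t=0,j=0: stock 163.0000 → up 208.6400 (V=4.9748), down 128.7700 (V=4.4116). Price 3.9300; hedge Δ=0.0071, bond B=2.7806.
Check: Δ(0,0)·S0 + B(0,0) = 3.9300 = V0.

(0,0): Delta=0.0071 Bond=2.7806
(1,0): Delta=0.0918 Bond=-7.4152
(1,1): Delta=0.0048 Bond=3.9682
(2,0): Delta=0.0000 Bond=0.0000
(2,1): Delta=0.0943 Bond=-9.7407
(2,2): Delta=0.0025 Bond=5.6272
(3,0): Delta=0.0000 Bond=0.0000
(3,1): Delta=0.0000 Bond=0.0000
(3,2): Delta=0.0967 Bond=-12.7956
(3,3): Delta=0.0000 Bond=7.9365
V0=3.9300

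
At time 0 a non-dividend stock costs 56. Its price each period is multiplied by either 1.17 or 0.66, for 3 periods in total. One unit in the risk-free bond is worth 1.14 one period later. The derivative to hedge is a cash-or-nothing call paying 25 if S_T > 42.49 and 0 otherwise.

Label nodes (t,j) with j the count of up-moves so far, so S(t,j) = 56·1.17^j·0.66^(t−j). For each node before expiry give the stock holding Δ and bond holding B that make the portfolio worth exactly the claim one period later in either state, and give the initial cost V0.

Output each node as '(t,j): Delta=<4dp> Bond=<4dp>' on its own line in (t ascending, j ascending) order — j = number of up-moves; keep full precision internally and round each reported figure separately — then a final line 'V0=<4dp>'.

No-arbitrage ⇒ martingale measure with p* = (R−d)/(u−d) = 0.9412.
Payoff layer (t=3): V(3,0)=0.0000, V(3,1)=0.0000, V(3,2)=25.0000, V(3,3)=25.0000
  t=2,j=0: stock 24.3936 → up 28.5405 (V=0.0000), down 16.0998 (V=0.0000). Price 0.0000; hedge Δ=0.0000, bond B=0.0000.
  t=2,j=1: stock 43.2432 → up 50.5945 (V=25.0000), down 28.5405 (V=0.0000). Price 20.6398; hedge Δ=1.1336, bond B=-28.3798.
  t=2,j=2: stock 76.6584 → up 89.6903 (V=25.0000), down 50.5945 (V=25.0000). Price 21.9298; hedge Δ=0.0000, bond B=21.9298.
  t=1,j=0: stock 36.9600 → up 43.2432 (V=20.6398), down 24.3936 (V=0.0000). Price 17.0401; hedge Δ=1.0950, bond B=-23.4302.
  t=1,j=1: stock 65.5200 → up 76.6584 (V=21.9298), down 43.2432 (V=20.6398). Price 19.1701; hedge Δ=0.0386, bond B=16.6407.
  t=0,j=0: stock 56.0000 → up 65.5200 (V=19.1701), down 36.9600 (V=17.0401). Price 16.7060; hedge Δ=0.0746, bond B=12.5295.
Self-financing check: at every node Δ·S+B equals the discounted successor values.

(0,0): Delta=0.0746 Bond=12.5295
(1,0): Delta=1.0950 Bond=-23.4302
(1,1): Delta=0.0386 Bond=16.6407
(2,0): Delta=0.0000 Bond=0.0000
(2,1): Delta=1.1336 Bond=-28.3798
(2,2): Delta=0.0000 Bond=21.9298
V0=16.7060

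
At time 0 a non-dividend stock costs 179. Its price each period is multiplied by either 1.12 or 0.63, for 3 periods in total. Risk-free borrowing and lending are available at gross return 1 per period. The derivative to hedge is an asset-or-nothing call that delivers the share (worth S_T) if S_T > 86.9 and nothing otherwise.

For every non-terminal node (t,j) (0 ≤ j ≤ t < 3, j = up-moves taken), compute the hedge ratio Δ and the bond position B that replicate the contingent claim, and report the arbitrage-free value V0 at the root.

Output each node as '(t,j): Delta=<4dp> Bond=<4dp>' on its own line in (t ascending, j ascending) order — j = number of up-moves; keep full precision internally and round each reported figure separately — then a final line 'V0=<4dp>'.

(0,0): Delta=1.3117 Bond=-67.2659
(1,0): Delta=1.9331 Bond=-137.3345
(1,1): Delta=1.1984 Bond=-44.5409
(2,0): Delta=0.0000 Bond=0.0000
(2,1): Delta=2.2857 Bond=-181.8755
(2,2): Delta=1.0000 Bond=0.0000
V0=167.5320

Since d<R<u, set p* = (R−d)/(u−d) = 0.7551; price each node as the discounted p*-expectation of its children.
Payoff layer (t=3): V(3,0)=0.0000, V(3,1)=0.0000, V(3,2)=141.4587, V(3,3)=251.4821
(2,0): S=71.0451. Δ = (V_up−V_dn)/(S_up−S_dn) = (0.0000−0.0000)/(79.5705−44.7584) = 0.0000. V = [p*·0.0000 + (1−p*)·0.0000]/1 = 0.0000. B = V − Δ·S = 0.0000.
(2,1): S=126.3024. Δ = (V_up−V_dn)/(S_up−S_dn) = (141.4587−0.0000)/(141.4587−79.5705) = 2.2857. V = [p*·141.4587 + (1−p*)·0.0000]/1 = 106.8157. B = V − Δ·S = -181.8755.
(2,2): S=224.5376. Δ = (V_up−V_dn)/(S_up−S_dn) = (251.4821−141.4587)/(251.4821−141.4587) = 1.0000. V = [p*·251.4821 + (1−p*)·141.4587]/1 = 224.5376. B = V − Δ·S = 0.0000.
(1,0): S=112.7700. Δ = (V_up−V_dn)/(S_up−S_dn) = (106.8157−0.0000)/(126.3024−71.0451) = 1.9331. V = [p*·106.8157 + (1−p*)·0.0000]/1 = 80.6568. B = V − Δ·S = -137.3345.
(1,1): S=200.4800. Δ = (V_up−V_dn)/(S_up−S_dn) = (224.5376−106.8157)/(224.5376−126.3024) = 1.1984. V = [p*·224.5376 + (1−p*)·106.8157]/1 = 195.7078. B = V − Δ·S = -44.5409.
(0,0): S=179.0000. Δ = (V_up−V_dn)/(S_up−S_dn) = (195.7078−80.6568)/(200.4800−112.7700) = 1.3117. V = [p*·195.7078 + (1−p*)·80.6568]/1 = 167.5320. B = V − Δ·S = -67.2659.
The time-0 hedge costs 167.5320, which is the no-arbitrage price.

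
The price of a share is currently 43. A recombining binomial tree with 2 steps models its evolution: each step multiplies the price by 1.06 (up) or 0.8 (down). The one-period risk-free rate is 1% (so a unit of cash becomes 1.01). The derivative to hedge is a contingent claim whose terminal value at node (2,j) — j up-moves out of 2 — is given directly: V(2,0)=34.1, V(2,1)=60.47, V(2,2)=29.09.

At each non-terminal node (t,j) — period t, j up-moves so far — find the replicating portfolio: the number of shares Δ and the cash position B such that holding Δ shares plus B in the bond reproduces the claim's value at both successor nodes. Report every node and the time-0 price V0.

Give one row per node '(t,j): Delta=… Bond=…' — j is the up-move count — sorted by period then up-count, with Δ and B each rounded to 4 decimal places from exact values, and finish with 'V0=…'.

Under the risk-neutral measure, an up-move has probability p* = (R−d)/(u−d) = 0.8077 and values discount at R = 1.01.
Payoff layer (t=2): V(2,0)=34.1000, V(2,1)=60.4700, V(2,2)=29.0900
  t=1,j=0: stock 34.4000 → up 36.4640 (V=60.4700), down 27.5200 (V=34.1000). Price 54.8503; hedge Δ=2.9483, bond B=-46.5727.
  t=1,j=1: stock 45.5800 → up 48.3148 (V=29.0900), down 36.4640 (V=60.4700). Price 34.7768; hedge Δ=-2.6479, bond B=155.4692.
  t=0,j=0: stock 43.0000 → up 45.5800 (V=34.7768), down 34.4000 (V=54.8503). Price 38.2546; hedge Δ=-1.7955, bond B=115.4603.
The time-0 hedge costs 38.2546, which is the no-arbitrage price.

(0,0): Delta=-1.7955 Bond=115.4603
(1,0): Delta=2.9483 Bond=-46.5727
(1,1): Delta=-2.6479 Bond=155.4692
V0=38.2546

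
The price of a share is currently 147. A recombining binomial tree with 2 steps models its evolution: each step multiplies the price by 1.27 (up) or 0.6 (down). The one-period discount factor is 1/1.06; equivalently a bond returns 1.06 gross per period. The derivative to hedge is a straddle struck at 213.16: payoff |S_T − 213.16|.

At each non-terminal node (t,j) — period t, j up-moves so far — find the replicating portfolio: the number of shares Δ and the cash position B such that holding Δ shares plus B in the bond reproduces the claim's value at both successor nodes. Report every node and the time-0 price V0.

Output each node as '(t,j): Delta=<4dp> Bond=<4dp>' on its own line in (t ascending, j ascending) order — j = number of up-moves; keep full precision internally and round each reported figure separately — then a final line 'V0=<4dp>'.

The replicating-portfolio and risk-neutral prices coincide; use p* = (1.06−0.6)/(1.27−0.6) = 0.6866 for the latter.
At expiry t=2: V(2,0)=160.2400, V(2,1)=101.1460, V(2,2)=23.9363
  t=1,j=0: stock 88.2000 → up 112.0140 (V=101.1460), down 52.9200 (V=160.2400). Price 112.8943; hedge Δ=-1.0000, bond B=201.0943.
  t=1,j=1: stock 186.6900 → up 237.0963 (V=23.9363), down 112.0140 (V=101.1460). Price 45.4117; hedge Δ=-0.6173, bond B=160.6500.
  t=0,j=0: stock 147.0000 → up 186.6900 (V=45.4117), down 88.2000 (V=112.8943). Price 62.7952; hedge Δ=-0.6852, bond B=163.5157.
Each (Δ,B) replicates both successor values, so the strategy is self-financing and V0 is arbitrage-free.

(0,0): Delta=-0.6852 Bond=163.5157
(1,0): Delta=-1.0000 Bond=201.0943
(1,1): Delta=-0.6173 Bond=160.6500
V0=62.7952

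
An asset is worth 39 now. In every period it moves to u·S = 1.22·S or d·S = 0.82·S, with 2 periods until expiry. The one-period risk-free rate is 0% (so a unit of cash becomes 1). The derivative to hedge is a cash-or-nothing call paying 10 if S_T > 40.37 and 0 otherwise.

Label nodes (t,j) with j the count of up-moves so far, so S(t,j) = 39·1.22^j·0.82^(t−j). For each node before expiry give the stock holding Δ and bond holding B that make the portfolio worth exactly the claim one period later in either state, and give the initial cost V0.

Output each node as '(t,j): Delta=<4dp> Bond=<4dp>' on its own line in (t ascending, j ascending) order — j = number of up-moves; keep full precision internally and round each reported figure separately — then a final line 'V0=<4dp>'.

(0,0): Delta=0.2885 Bond=-9.2250
(1,0): Delta=0.0000 Bond=0.0000
(1,1): Delta=0.5254 Bond=-20.5000
V0=2.0250

No-arbitrage ⇒ martingale measure with p* = (R−d)/(u−d) = 0.4500.
At expiry t=2: V(2,0)=0.0000, V(2,1)=0.0000, V(2,2)=10.0000
Node (1,0) S=31.9800: V=(p*·0.0000+(1−p*)·0.0000)/1=0.0000; Δ=(0.0000−0.0000)/(39.0156−26.2236)=0.0000; B=V−Δ·S=0.0000
Node (1,1) S=47.5800: V=(p*·10.0000+(1−p*)·0.0000)/1=4.5000; Δ=(10.0000−0.0000)/(58.0476−39.0156)=0.5254; B=V−Δ·S=-20.5000
Node (0,0) S=39.0000: V=(p*·4.5000+(1−p*)·0.0000)/1=2.0250; Δ=(4.5000−0.0000)/(47.5800−31.9800)=0.2885; B=V−Δ·S=-9.2250
Self-financing check: at every node Δ·S+B equals the discounted successor values.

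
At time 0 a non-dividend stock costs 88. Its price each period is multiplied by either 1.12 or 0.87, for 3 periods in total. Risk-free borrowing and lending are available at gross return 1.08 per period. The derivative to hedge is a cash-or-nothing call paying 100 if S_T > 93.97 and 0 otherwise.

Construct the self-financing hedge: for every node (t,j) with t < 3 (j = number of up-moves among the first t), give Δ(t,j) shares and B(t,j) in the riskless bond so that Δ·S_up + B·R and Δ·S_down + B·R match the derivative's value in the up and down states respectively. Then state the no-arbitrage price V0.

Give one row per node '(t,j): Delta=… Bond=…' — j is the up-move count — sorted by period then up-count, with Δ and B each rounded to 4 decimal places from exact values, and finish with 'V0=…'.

(0,0): Delta=1.0475 Bond=-18.2442
(1,0): Delta=4.0636 Bond=-250.6173
(1,1): Delta=0.6013 Bond=24.2798
(2,0): Delta=0.0000 Bond=0.0000
(2,1): Delta=4.6649 Bond=-322.2222
(2,2): Delta=0.0000 Bond=92.5926
V0=73.9369

Under the risk-neutral measure, an up-move has probability p* = (R−d)/(u−d) = 0.8400 and values discount at R = 1.08.
Payoff layer (t=3): V(3,0)=0.0000, V(3,1)=0.0000, V(3,2)=100.0000, V(3,3)=100.0000
(2,0): S=66.6072. Δ = (V_up−V_dn)/(S_up−S_dn) = (0.0000−0.0000)/(74.6001−57.9483) = 0.0000. V = [p*·0.0000 + (1−p*)·0.0000]/1.08 = 0.0000. B = V − Δ·S = 0.0000.
(2,1): S=85.7472. Δ = (V_up−V_dn)/(S_up−S_dn) = (100.0000−0.0000)/(96.0369−74.6001) = 4.6649. V = [p*·100.0000 + (1−p*)·0.0000]/1.08 = 77.7778. B = V − Δ·S = -322.2222.
(2,2): S=110.3872. Δ = (V_up−V_dn)/(S_up−S_dn) = (100.0000−100.0000)/(123.6337−96.0369) = 0.0000. V = [p*·100.0000 + (1−p*)·100.0000]/1.08 = 92.5926. B = V − Δ·S = 92.5926.
(1,0): S=76.5600. Δ = (V_up−V_dn)/(S_up−S_dn) = (77.7778−0.0000)/(85.7472−66.6072) = 4.0636. V = [p*·77.7778 + (1−p*)·0.0000]/1.08 = 60.4938. B = V − Δ·S = -250.6173.
(1,1): S=98.5600. Δ = (V_up−V_dn)/(S_up−S_dn) = (92.5926−77.7778)/(110.3872−85.7472) = 0.6013. V = [p*·92.5926 + (1−p*)·77.7778]/1.08 = 83.5391. B = V − Δ·S = 24.2798.
(0,0): S=88.0000. Δ = (V_up−V_dn)/(S_up−S_dn) = (83.5391−60.4938)/(98.5600−76.5600) = 1.0475. V = [p*·83.5391 + (1−p*)·60.4938]/1.08 = 73.9369. B = V − Δ·S = -18.2442.
Check: Δ(0,0)·S0 + B(0,0) = 73.9369 = V0.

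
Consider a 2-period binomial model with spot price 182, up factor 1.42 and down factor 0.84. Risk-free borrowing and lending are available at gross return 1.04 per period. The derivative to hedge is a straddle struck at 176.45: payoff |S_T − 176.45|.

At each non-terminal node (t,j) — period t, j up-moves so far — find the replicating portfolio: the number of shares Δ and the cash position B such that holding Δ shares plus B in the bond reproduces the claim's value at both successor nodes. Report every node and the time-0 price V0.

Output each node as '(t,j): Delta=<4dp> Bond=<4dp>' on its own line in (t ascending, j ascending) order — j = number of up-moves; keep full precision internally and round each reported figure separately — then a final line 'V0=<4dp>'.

No-arbitrage ⇒ martingale measure with p* = (R−d)/(u−d) = 0.3448.
Payoff layer (t=2): V(2,0)=48.0308, V(2,1)=40.6396, V(2,2)=190.5348
  t=1,j=0: stock 152.8800 → up 217.0896 (V=40.6396), down 128.4192 (V=48.0308). Price 43.7328; hedge Δ=-0.0834, bond B=56.4762.
  t=1,j=1: stock 258.4400 → up 366.9848 (V=190.5348), down 217.0896 (V=40.6396). Price 88.7765; hedge Δ=1.0000, bond B=-169.6635.
  t=0,j=0: stock 182.0000 → up 258.4400 (V=88.7765), down 152.8800 (V=43.7328). Price 56.9857; hedge Δ=0.4267, bond B=-20.6759.
Check: Δ(0,0)·S0 + B(0,0) = 56.9857 = V0.

(0,0): Delta=0.4267 Bond=-20.6759
(1,0): Delta=-0.0834 Bond=56.4762
(1,1): Delta=1.0000 Bond=-169.6635
V0=56.9857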